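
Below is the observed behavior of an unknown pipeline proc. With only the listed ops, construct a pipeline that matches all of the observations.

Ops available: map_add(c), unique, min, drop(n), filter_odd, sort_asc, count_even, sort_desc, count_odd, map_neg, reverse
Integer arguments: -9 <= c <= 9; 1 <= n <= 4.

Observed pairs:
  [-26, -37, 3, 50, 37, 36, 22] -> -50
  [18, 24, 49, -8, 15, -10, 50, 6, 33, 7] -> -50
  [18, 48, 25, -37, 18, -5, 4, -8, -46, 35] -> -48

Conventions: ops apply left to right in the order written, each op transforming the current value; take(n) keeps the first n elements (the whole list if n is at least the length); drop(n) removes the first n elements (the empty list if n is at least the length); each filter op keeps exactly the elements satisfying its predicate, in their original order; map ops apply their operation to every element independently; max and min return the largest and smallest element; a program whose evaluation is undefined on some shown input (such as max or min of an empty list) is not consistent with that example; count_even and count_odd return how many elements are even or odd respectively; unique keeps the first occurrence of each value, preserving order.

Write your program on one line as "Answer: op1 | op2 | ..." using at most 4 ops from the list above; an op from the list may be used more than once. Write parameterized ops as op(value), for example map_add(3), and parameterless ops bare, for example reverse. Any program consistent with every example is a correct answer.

unique | map_neg | min

Check, running the answer program on each example:
  [-26, -37, 3, 50, 37, 36, 22] -> [-26, -37, 3, 50, 37, 36, 22] -> [26, 37, -3, -50, -37, -36, -22] -> -50
  [18, 24, 49, -8, 15, -10, 50, 6, 33, 7] -> [18, 24, 49, -8, 15, -10, 50, 6, 33, 7] -> [-18, -24, -49, 8, -15, 10, -50, -6, -33, -7] -> -50
  [18, 48, 25, -37, 18, -5, 4, -8, -46, 35] -> [18, 48, 25, -37, -5, 4, -8, -46, 35] -> [-18, -48, -25, 37, 5, -4, 8, 46, -35] -> -48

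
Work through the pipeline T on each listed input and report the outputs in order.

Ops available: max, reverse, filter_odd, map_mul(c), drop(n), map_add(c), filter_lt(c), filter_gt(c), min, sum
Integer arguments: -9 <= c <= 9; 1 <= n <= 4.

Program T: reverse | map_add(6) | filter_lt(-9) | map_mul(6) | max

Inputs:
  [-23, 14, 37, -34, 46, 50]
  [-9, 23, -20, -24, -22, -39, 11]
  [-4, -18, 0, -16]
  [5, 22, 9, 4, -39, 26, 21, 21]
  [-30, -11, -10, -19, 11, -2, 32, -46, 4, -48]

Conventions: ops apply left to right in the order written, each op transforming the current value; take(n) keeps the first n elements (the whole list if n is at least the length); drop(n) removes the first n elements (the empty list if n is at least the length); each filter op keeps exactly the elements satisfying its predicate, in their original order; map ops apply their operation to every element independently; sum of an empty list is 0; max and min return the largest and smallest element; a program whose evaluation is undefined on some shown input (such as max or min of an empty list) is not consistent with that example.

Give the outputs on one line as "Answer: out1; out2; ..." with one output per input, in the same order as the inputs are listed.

-102; -84; -60; -198; -78

Execution, op by op:
  [-23, 14, 37, -34, 46, 50] -> [50, 46, -34, 37, 14, -23] -> [56, 52, -28, 43, 20, -17] -> [-28, -17] -> [-168, -102] -> -102
  [-9, 23, -20, -24, -22, -39, 11] -> [11, -39, -22, -24, -20, 23, -9] -> [17, -33, -16, -18, -14, 29, -3] -> [-33, -16, -18, -14] -> [-198, -96, -108, -84] -> -84
  [-4, -18, 0, -16] -> [-16, 0, -18, -4] -> [-10, 6, -12, 2] -> [-10, -12] -> [-60, -72] -> -60
  [5, 22, 9, 4, -39, 26, 21, 21] -> [21, 21, 26, -39, 4, 9, 22, 5] -> [27, 27, 32, -33, 10, 15, 28, 11] -> [-33] -> [-198] -> -198
  [-30, -11, -10, -19, 11, -2, 32, -46, 4, -48] -> [-48, 4, -46, 32, -2, 11, -19, -10, -11, -30] -> [-42, 10, -40, 38, 4, 17, -13, -4, -5, -24] -> [-42, -40, -13, -24] -> [-252, -240, -78, -144] -> -78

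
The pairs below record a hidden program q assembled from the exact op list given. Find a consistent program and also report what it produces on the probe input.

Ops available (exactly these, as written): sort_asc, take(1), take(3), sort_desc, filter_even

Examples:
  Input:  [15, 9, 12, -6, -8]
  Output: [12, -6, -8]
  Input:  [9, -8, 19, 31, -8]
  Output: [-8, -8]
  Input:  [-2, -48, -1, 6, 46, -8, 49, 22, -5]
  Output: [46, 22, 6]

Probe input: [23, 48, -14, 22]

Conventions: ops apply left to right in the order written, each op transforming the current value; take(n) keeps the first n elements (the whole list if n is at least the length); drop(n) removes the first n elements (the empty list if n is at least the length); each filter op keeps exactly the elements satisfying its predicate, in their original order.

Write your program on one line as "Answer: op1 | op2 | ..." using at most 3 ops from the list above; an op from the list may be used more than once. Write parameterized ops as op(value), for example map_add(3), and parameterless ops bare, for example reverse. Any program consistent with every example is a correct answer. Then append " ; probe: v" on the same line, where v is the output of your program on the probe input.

sort_desc | filter_even | take(3) ; probe: [48, 22, -14]

Check, running the answer program on each example:
  [15, 9, 12, -6, -8] -> [15, 12, 9, -6, -8] -> [12, -6, -8] -> [12, -6, -8]
  [9, -8, 19, 31, -8] -> [31, 19, 9, -8, -8] -> [-8, -8] -> [-8, -8]
  [-2, -48, -1, 6, 46, -8, 49, 22, -5] -> [49, 46, 22, 6, -1, -2, -5, -8, -48] -> [46, 22, 6, -2, -8, -48] -> [46, 22, 6]
  probe: [23, 48, -14, 22] -> [48, 23, 22, -14] -> [48, 22, -14] -> [48, 22, -14]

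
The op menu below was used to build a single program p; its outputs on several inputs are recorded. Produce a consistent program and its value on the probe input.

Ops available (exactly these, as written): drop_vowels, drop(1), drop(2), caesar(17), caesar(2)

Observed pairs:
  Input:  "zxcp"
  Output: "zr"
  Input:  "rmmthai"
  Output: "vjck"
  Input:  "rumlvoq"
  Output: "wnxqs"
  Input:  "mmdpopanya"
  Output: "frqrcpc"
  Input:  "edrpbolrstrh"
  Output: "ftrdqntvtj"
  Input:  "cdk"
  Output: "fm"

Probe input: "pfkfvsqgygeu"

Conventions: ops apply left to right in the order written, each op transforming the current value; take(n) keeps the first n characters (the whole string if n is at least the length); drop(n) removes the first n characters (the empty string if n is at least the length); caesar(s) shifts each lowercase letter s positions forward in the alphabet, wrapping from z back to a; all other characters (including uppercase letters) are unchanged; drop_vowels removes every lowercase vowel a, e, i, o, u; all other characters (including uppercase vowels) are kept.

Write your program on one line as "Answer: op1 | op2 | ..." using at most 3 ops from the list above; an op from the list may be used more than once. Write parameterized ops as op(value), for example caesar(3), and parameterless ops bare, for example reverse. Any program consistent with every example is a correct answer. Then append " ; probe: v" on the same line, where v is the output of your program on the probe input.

caesar(2) | drop(1) | drop_vowels ; probe: "hmhxsgw"

Check, running the answer program on each example:
  "zxcp" -> "bzer" -> "zer" -> "zr"
  "rmmthai" -> "toovjck" -> "oovjck" -> "vjck"
  "rumlvoq" -> "twonxqs" -> "wonxqs" -> "wnxqs"
  "mmdpopanya" -> "oofrqrcpac" -> "ofrqrcpac" -> "frqrcpc"
  "edrpbolrstrh" -> "gftrdqntuvtj" -> "ftrdqntuvtj" -> "ftrdqntvtj"
  "cdk" -> "efm" -> "fm" -> "fm"
  probe: "pfkfvsqgygeu" -> "rhmhxusiaigw" -> "hmhxusiaigw" -> "hmhxsgw"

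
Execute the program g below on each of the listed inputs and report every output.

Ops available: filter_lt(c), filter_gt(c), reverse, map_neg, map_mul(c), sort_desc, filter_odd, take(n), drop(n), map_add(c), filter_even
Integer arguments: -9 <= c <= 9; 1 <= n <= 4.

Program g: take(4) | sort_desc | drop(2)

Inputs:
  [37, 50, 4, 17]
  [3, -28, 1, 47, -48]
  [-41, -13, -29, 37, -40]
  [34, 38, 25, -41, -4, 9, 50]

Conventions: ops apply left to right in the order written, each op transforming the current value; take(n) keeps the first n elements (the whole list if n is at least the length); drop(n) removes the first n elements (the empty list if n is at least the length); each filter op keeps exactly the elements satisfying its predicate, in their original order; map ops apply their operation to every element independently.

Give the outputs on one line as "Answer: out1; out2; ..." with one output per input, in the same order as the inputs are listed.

[17, 4]; [1, -28]; [-29, -41]; [25, -41]

Execution, op by op:
  [37, 50, 4, 17] -> [37, 50, 4, 17] -> [50, 37, 17, 4] -> [17, 4]
  [3, -28, 1, 47, -48] -> [3, -28, 1, 47] -> [47, 3, 1, -28] -> [1, -28]
  [-41, -13, -29, 37, -40] -> [-41, -13, -29, 37] -> [37, -13, -29, -41] -> [-29, -41]
  [34, 38, 25, -41, -4, 9, 50] -> [34, 38, 25, -41] -> [38, 34, 25, -41] -> [25, -41]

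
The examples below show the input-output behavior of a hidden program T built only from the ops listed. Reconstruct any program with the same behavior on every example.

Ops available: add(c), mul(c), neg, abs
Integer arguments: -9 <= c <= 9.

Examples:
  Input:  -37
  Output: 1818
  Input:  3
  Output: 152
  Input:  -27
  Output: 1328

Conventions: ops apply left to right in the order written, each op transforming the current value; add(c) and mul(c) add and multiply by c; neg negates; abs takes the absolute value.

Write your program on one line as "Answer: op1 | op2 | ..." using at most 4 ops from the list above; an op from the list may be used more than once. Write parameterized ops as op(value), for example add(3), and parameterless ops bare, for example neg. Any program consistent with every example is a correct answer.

mul(7) | mul(7) | abs | add(5)

Check, running the answer program on each example:
  -37 -> -259 -> -1813 -> 1813 -> 1818
  3 -> 21 -> 147 -> 147 -> 152
  -27 -> -189 -> -1323 -> 1323 -> 1328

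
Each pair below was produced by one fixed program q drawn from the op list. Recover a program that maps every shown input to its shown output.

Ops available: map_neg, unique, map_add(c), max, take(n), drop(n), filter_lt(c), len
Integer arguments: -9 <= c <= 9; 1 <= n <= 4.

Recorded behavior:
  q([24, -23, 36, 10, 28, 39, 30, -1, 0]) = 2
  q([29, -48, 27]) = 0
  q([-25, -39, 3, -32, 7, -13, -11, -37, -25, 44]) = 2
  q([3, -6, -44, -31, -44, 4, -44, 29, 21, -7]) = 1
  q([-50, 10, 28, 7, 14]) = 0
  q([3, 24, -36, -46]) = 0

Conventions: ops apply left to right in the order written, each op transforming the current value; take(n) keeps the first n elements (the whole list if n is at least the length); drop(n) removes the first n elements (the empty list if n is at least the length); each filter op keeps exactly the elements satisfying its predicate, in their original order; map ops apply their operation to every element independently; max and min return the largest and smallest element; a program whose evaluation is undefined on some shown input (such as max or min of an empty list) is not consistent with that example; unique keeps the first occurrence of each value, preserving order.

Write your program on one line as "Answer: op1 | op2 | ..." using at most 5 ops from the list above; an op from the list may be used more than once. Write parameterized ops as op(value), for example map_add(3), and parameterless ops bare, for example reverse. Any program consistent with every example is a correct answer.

drop(4) | take(3) | unique | drop(1) | len

Check, running the answer program on each example:
  [24, -23, 36, 10, 28, 39, 30, -1, 0] -> [28, 39, 30, -1, 0] -> [28, 39, 30] -> [28, 39, 30] -> [39, 30] -> 2
  [29, -48, 27] -> [] -> [] -> [] -> [] -> 0
  [-25, -39, 3, -32, 7, -13, -11, -37, -25, 44] -> [7, -13, -11, -37, -25, 44] -> [7, -13, -11] -> [7, -13, -11] -> [-13, -11] -> 2
  [3, -6, -44, -31, -44, 4, -44, 29, 21, -7] -> [-44, 4, -44, 29, 21, -7] -> [-44, 4, -44] -> [-44, 4] -> [4] -> 1
  [-50, 10, 28, 7, 14] -> [14] -> [14] -> [14] -> [] -> 0
  [3, 24, -36, -46] -> [] -> [] -> [] -> [] -> 0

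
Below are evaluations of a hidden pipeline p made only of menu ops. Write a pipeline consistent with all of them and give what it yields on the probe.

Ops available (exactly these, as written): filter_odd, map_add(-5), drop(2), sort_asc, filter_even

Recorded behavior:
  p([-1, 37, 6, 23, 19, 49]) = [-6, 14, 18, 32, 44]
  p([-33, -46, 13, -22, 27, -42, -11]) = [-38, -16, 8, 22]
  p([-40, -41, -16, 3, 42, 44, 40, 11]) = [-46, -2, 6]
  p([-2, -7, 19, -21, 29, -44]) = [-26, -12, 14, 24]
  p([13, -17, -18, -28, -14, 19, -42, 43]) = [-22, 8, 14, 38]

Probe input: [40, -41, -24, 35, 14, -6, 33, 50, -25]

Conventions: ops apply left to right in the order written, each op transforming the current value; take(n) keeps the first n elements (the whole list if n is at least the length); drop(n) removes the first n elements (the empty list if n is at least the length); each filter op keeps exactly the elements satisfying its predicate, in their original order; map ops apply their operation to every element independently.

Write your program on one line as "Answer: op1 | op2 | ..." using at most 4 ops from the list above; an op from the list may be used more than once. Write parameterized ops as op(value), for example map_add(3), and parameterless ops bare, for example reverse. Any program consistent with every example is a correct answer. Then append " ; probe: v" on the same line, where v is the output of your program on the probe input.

filter_odd | sort_asc | map_add(-5) ; probe: [-46, -30, 28, 30]

Check, running the answer program on each example:
  [-1, 37, 6, 23, 19, 49] -> [-1, 37, 23, 19, 49] -> [-1, 19, 23, 37, 49] -> [-6, 14, 18, 32, 44]
  [-33, -46, 13, -22, 27, -42, -11] -> [-33, 13, 27, -11] -> [-33, -11, 13, 27] -> [-38, -16, 8, 22]
  [-40, -41, -16, 3, 42, 44, 40, 11] -> [-41, 3, 11] -> [-41, 3, 11] -> [-46, -2, 6]
  [-2, -7, 19, -21, 29, -44] -> [-7, 19, -21, 29] -> [-21, -7, 19, 29] -> [-26, -12, 14, 24]
  [13, -17, -18, -28, -14, 19, -42, 43] -> [13, -17, 19, 43] -> [-17, 13, 19, 43] -> [-22, 8, 14, 38]
  probe: [40, -41, -24, 35, 14, -6, 33, 50, -25] -> [-41, 35, 33, -25] -> [-41, -25, 33, 35] -> [-46, -30, 28, 30]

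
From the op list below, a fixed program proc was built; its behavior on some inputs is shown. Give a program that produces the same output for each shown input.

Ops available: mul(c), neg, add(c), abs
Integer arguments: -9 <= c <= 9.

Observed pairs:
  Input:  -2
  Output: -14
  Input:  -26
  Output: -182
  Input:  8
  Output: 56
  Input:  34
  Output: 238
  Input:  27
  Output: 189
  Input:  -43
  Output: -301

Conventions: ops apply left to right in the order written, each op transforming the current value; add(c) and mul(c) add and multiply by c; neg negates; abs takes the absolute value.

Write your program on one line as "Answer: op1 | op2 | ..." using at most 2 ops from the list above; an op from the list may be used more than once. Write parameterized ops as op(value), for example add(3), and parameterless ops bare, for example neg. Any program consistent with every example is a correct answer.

mul(-7) | neg

Check, running the answer program on each example:
  -2 -> 14 -> -14
  -26 -> 182 -> -182
  8 -> -56 -> 56
  34 -> -238 -> 238
  27 -> -189 -> 189
  -43 -> 301 -> -301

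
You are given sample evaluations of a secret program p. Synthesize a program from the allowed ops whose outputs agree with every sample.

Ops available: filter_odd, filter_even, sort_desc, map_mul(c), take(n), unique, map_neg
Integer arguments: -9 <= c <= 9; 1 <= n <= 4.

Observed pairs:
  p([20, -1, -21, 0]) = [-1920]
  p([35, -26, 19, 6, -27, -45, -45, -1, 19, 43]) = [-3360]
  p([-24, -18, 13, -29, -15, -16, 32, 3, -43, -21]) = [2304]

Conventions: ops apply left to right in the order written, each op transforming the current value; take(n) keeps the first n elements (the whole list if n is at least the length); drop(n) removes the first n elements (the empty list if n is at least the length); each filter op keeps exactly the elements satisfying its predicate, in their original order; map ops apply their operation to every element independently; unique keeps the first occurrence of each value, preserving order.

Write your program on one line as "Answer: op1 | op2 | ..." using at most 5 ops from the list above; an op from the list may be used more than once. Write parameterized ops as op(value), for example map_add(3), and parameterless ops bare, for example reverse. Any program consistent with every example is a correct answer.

take(1) | map_mul(-8) | map_mul(4) | map_mul(3)

Check, running the answer program on each example:
  [20, -1, -21, 0] -> [20] -> [-160] -> [-640] -> [-1920]
  [35, -26, 19, 6, -27, -45, -45, -1, 19, 43] -> [35] -> [-280] -> [-1120] -> [-3360]
  [-24, -18, 13, -29, -15, -16, 32, 3, -43, -21] -> [-24] -> [192] -> [768] -> [2304]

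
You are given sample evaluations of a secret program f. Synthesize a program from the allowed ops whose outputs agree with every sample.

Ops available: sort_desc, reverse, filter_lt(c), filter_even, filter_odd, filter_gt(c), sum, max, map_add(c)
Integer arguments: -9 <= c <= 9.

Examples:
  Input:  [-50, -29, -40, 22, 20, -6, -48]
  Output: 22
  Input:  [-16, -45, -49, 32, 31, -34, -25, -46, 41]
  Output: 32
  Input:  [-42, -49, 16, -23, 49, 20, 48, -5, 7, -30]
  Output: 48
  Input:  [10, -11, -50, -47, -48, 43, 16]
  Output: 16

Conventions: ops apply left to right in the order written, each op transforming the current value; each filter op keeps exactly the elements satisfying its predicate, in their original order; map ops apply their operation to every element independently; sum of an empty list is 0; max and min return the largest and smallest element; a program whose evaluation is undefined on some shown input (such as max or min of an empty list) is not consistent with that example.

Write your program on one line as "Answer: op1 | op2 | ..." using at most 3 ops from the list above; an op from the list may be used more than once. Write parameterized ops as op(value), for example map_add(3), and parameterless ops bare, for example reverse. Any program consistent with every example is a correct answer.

filter_even | sort_desc | max

Check, running the answer program on each example:
  [-50, -29, -40, 22, 20, -6, -48] -> [-50, -40, 22, 20, -6, -48] -> [22, 20, -6, -40, -48, -50] -> 22
  [-16, -45, -49, 32, 31, -34, -25, -46, 41] -> [-16, 32, -34, -46] -> [32, -16, -34, -46] -> 32
  [-42, -49, 16, -23, 49, 20, 48, -5, 7, -30] -> [-42, 16, 20, 48, -30] -> [48, 20, 16, -30, -42] -> 48
  [10, -11, -50, -47, -48, 43, 16] -> [10, -50, -48, 16] -> [16, 10, -48, -50] -> 16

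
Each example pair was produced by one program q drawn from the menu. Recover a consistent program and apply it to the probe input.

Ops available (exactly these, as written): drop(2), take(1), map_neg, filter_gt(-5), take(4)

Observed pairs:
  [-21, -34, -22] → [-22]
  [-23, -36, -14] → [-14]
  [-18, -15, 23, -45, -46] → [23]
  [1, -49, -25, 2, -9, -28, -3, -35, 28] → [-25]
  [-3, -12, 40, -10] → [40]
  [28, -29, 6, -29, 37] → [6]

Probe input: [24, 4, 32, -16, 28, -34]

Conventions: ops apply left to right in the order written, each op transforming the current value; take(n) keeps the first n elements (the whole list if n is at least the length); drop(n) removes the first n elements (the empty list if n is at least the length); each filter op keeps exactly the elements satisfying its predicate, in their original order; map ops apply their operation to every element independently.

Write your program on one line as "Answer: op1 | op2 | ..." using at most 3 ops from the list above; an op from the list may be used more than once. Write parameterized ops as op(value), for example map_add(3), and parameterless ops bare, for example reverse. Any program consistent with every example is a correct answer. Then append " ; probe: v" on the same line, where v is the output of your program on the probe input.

take(4) | drop(2) | take(1) ; probe: [32]

Check, running the answer program on each example:
  [-21, -34, -22] -> [-21, -34, -22] -> [-22] -> [-22]
  [-23, -36, -14] -> [-23, -36, -14] -> [-14] -> [-14]
  [-18, -15, 23, -45, -46] -> [-18, -15, 23, -45] -> [23, -45] -> [23]
  [1, -49, -25, 2, -9, -28, -3, -35, 28] -> [1, -49, -25, 2] -> [-25, 2] -> [-25]
  [-3, -12, 40, -10] -> [-3, -12, 40, -10] -> [40, -10] -> [40]
  [28, -29, 6, -29, 37] -> [28, -29, 6, -29] -> [6, -29] -> [6]
  probe: [24, 4, 32, -16, 28, -34] -> [24, 4, 32, -16] -> [32, -16] -> [32]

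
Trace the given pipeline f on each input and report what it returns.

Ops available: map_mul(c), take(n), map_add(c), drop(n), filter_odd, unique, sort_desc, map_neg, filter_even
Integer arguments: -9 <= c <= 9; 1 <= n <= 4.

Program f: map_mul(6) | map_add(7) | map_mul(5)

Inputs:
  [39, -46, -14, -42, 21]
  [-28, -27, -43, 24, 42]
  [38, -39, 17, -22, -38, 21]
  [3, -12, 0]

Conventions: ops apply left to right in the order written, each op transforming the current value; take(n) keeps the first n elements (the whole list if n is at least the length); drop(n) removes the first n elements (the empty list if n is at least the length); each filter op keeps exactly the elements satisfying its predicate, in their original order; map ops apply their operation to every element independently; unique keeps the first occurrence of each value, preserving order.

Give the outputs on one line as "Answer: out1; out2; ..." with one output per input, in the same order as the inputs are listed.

[1205, -1345, -385, -1225, 665]; [-805, -775, -1255, 755, 1295]; [1175, -1135, 545, -625, -1105, 665]; [125, -325, 35]

Execution, op by op:
  [39, -46, -14, -42, 21] -> [234, -276, -84, -252, 126] -> [241, -269, -77, -245, 133] -> [1205, -1345, -385, -1225, 665]
  [-28, -27, -43, 24, 42] -> [-168, -162, -258, 144, 252] -> [-161, -155, -251, 151, 259] -> [-805, -775, -1255, 755, 1295]
  [38, -39, 17, -22, -38, 21] -> [228, -234, 102, -132, -228, 126] -> [235, -227, 109, -125, -221, 133] -> [1175, -1135, 545, -625, -1105, 665]
  [3, -12, 0] -> [18, -72, 0] -> [25, -65, 7] -> [125, -325, 35]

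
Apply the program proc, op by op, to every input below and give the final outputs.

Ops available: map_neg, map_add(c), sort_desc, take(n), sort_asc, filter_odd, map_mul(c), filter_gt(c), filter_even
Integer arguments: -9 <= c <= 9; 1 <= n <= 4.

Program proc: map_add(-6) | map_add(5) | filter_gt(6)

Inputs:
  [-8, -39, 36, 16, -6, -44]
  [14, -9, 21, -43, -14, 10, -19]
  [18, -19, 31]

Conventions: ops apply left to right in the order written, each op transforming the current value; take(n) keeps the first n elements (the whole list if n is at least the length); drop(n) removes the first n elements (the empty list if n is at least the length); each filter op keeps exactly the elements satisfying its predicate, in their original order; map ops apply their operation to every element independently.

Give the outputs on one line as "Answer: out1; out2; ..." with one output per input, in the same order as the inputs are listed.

Execution, op by op:
  [-8, -39, 36, 16, -6, -44] -> [-14, -45, 30, 10, -12, -50] -> [-9, -40, 35, 15, -7, -45] -> [35, 15]
  [14, -9, 21, -43, -14, 10, -19] -> [8, -15, 15, -49, -20, 4, -25] -> [13, -10, 20, -44, -15, 9, -20] -> [13, 20, 9]
  [18, -19, 31] -> [12, -25, 25] -> [17, -20, 30] -> [17, 30]

[35, 15]; [13, 20, 9]; [17, 30]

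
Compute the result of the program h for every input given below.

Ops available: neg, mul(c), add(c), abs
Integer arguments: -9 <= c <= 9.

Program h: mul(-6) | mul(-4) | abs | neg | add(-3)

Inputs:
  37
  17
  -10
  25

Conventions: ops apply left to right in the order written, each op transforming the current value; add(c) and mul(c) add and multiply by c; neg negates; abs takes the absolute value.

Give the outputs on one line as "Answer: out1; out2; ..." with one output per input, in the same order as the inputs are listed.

Execution, op by op:
  37 -> -222 -> 888 -> 888 -> -888 -> -891
  17 -> -102 -> 408 -> 408 -> -408 -> -411
  -10 -> 60 -> -240 -> 240 -> -240 -> -243
  25 -> -150 -> 600 -> 600 -> -600 -> -603

-891; -411; -243; -603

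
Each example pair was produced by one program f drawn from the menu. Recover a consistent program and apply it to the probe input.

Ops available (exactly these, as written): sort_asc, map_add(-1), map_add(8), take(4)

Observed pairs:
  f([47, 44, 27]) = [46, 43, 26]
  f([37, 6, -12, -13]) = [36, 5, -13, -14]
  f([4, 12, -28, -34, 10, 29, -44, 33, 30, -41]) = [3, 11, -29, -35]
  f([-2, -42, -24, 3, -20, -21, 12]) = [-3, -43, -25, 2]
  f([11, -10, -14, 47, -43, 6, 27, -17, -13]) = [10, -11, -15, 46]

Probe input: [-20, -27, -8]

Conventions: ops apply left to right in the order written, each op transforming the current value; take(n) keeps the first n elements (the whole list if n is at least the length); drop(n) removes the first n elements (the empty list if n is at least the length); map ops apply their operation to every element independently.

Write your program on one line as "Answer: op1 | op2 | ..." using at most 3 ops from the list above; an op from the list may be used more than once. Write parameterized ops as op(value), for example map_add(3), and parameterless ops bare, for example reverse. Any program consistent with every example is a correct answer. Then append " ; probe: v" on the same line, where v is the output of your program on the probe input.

map_add(-1) | take(4) ; probe: [-21, -28, -9]

Check, running the answer program on each example:
  [47, 44, 27] -> [46, 43, 26] -> [46, 43, 26]
  [37, 6, -12, -13] -> [36, 5, -13, -14] -> [36, 5, -13, -14]
  [4, 12, -28, -34, 10, 29, -44, 33, 30, -41] -> [3, 11, -29, -35, 9, 28, -45, 32, 29, -42] -> [3, 11, -29, -35]
  [-2, -42, -24, 3, -20, -21, 12] -> [-3, -43, -25, 2, -21, -22, 11] -> [-3, -43, -25, 2]
  [11, -10, -14, 47, -43, 6, 27, -17, -13] -> [10, -11, -15, 46, -44, 5, 26, -18, -14] -> [10, -11, -15, 46]
  probe: [-20, -27, -8] -> [-21, -28, -9] -> [-21, -28, -9]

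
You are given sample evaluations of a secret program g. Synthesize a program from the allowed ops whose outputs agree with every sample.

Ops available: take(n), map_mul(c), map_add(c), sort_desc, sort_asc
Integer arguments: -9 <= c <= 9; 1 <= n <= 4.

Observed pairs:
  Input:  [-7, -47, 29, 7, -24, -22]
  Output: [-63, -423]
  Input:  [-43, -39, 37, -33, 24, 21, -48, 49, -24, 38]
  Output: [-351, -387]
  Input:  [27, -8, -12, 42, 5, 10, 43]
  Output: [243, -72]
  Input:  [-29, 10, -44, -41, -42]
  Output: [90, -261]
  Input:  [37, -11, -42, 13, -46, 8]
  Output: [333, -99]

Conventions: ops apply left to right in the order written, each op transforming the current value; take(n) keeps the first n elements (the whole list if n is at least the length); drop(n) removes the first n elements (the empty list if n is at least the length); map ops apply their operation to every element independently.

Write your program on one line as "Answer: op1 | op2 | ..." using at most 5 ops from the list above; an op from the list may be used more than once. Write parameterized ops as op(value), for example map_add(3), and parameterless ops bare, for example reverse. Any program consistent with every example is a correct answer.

take(2) | sort_asc | map_mul(9) | sort_desc

Check, running the answer program on each example:
  [-7, -47, 29, 7, -24, -22] -> [-7, -47] -> [-47, -7] -> [-423, -63] -> [-63, -423]
  [-43, -39, 37, -33, 24, 21, -48, 49, -24, 38] -> [-43, -39] -> [-43, -39] -> [-387, -351] -> [-351, -387]
  [27, -8, -12, 42, 5, 10, 43] -> [27, -8] -> [-8, 27] -> [-72, 243] -> [243, -72]
  [-29, 10, -44, -41, -42] -> [-29, 10] -> [-29, 10] -> [-261, 90] -> [90, -261]
  [37, -11, -42, 13, -46, 8] -> [37, -11] -> [-11, 37] -> [-99, 333] -> [333, -99]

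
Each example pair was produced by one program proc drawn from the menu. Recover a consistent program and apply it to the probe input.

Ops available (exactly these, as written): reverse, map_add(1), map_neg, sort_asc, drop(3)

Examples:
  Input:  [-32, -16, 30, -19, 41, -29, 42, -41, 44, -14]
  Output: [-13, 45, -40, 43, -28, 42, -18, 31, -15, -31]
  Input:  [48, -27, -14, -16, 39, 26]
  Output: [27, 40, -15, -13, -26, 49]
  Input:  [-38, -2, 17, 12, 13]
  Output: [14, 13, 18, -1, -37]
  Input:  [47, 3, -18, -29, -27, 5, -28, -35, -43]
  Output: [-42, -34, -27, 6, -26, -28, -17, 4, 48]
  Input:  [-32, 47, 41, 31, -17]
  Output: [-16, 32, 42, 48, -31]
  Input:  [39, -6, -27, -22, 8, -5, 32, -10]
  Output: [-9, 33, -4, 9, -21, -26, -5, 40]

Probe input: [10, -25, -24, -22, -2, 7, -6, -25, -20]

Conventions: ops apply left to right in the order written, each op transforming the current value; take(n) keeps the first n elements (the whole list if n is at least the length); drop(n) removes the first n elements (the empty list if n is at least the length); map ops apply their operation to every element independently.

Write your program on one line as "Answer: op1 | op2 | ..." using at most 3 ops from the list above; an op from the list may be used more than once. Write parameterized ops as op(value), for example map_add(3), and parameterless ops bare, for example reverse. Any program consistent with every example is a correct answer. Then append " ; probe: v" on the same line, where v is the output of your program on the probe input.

map_add(1) | reverse ; probe: [-19, -24, -5, 8, -1, -21, -23, -24, 11]

Check, running the answer program on each example:
  [-32, -16, 30, -19, 41, -29, 42, -41, 44, -14] -> [-31, -15, 31, -18, 42, -28, 43, -40, 45, -13] -> [-13, 45, -40, 43, -28, 42, -18, 31, -15, -31]
  [48, -27, -14, -16, 39, 26] -> [49, -26, -13, -15, 40, 27] -> [27, 40, -15, -13, -26, 49]
  [-38, -2, 17, 12, 13] -> [-37, -1, 18, 13, 14] -> [14, 13, 18, -1, -37]
  [47, 3, -18, -29, -27, 5, -28, -35, -43] -> [48, 4, -17, -28, -26, 6, -27, -34, -42] -> [-42, -34, -27, 6, -26, -28, -17, 4, 48]
  [-32, 47, 41, 31, -17] -> [-31, 48, 42, 32, -16] -> [-16, 32, 42, 48, -31]
  [39, -6, -27, -22, 8, -5, 32, -10] -> [40, -5, -26, -21, 9, -4, 33, -9] -> [-9, 33, -4, 9, -21, -26, -5, 40]
  probe: [10, -25, -24, -22, -2, 7, -6, -25, -20] -> [11, -24, -23, -21, -1, 8, -5, -24, -19] -> [-19, -24, -5, 8, -1, -21, -23, -24, 11]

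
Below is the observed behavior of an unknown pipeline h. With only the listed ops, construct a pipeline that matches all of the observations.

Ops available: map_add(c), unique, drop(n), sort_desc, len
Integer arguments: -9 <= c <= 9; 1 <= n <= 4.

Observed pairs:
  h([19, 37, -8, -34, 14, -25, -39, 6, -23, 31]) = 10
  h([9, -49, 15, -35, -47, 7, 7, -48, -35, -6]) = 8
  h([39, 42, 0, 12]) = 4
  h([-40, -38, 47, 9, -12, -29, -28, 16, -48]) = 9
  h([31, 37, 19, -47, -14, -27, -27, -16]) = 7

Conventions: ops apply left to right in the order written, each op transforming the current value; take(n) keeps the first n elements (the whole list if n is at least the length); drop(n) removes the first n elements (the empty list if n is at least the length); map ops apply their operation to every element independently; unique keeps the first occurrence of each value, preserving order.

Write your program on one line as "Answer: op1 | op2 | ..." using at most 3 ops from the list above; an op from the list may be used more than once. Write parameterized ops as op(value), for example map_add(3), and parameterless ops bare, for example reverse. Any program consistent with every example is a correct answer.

map_add(9) | unique | len

Check, running the answer program on each example:
  [19, 37, -8, -34, 14, -25, -39, 6, -23, 31] -> [28, 46, 1, -25, 23, -16, -30, 15, -14, 40] -> [28, 46, 1, -25, 23, -16, -30, 15, -14, 40] -> 10
  [9, -49, 15, -35, -47, 7, 7, -48, -35, -6] -> [18, -40, 24, -26, -38, 16, 16, -39, -26, 3] -> [18, -40, 24, -26, -38, 16, -39, 3] -> 8
  [39, 42, 0, 12] -> [48, 51, 9, 21] -> [48, 51, 9, 21] -> 4
  [-40, -38, 47, 9, -12, -29, -28, 16, -48] -> [-31, -29, 56, 18, -3, -20, -19, 25, -39] -> [-31, -29, 56, 18, -3, -20, -19, 25, -39] -> 9
  [31, 37, 19, -47, -14, -27, -27, -16] -> [40, 46, 28, -38, -5, -18, -18, -7] -> [40, 46, 28, -38, -5, -18, -7] -> 7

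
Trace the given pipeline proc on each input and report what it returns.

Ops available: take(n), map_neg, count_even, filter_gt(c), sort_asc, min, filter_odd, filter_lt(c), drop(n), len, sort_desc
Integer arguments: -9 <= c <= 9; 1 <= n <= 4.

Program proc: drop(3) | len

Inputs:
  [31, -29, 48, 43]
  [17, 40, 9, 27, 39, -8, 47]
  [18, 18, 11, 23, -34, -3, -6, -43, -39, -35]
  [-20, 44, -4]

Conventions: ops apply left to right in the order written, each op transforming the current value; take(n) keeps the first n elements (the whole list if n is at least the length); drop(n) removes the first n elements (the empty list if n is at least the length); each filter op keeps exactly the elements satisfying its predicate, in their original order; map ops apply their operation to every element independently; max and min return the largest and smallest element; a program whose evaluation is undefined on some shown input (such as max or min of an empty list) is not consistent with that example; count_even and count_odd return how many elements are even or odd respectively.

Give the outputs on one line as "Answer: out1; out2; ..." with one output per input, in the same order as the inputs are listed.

Execution, op by op:
  [31, -29, 48, 43] -> [43] -> 1
  [17, 40, 9, 27, 39, -8, 47] -> [27, 39, -8, 47] -> 4
  [18, 18, 11, 23, -34, -3, -6, -43, -39, -35] -> [23, -34, -3, -6, -43, -39, -35] -> 7
  [-20, 44, -4] -> [] -> 0

1; 4; 7; 0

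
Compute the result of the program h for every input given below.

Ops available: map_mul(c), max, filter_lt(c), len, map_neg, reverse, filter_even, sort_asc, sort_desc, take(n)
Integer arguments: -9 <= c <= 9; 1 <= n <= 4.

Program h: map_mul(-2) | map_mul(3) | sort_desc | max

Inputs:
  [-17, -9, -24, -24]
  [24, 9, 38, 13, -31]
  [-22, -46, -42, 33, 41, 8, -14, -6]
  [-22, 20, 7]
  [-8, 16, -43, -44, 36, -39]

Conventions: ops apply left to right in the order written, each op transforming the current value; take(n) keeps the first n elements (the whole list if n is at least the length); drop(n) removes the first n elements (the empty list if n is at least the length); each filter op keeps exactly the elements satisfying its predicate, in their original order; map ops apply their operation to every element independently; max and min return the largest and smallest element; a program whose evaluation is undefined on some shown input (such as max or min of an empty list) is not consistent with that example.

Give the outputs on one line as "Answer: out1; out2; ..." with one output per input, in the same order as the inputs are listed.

Execution, op by op:
  [-17, -9, -24, -24] -> [34, 18, 48, 48] -> [102, 54, 144, 144] -> [144, 144, 102, 54] -> 144
  [24, 9, 38, 13, -31] -> [-48, -18, -76, -26, 62] -> [-144, -54, -228, -78, 186] -> [186, -54, -78, -144, -228] -> 186
  [-22, -46, -42, 33, 41, 8, -14, -6] -> [44, 92, 84, -66, -82, -16, 28, 12] -> [132, 276, 252, -198, -246, -48, 84, 36] -> [276, 252, 132, 84, 36, -48, -198, -246] -> 276
  [-22, 20, 7] -> [44, -40, -14] -> [132, -120, -42] -> [132, -42, -120] -> 132
  [-8, 16, -43, -44, 36, -39] -> [16, -32, 86, 88, -72, 78] -> [48, -96, 258, 264, -216, 234] -> [264, 258, 234, 48, -96, -216] -> 264

144; 186; 276; 132; 264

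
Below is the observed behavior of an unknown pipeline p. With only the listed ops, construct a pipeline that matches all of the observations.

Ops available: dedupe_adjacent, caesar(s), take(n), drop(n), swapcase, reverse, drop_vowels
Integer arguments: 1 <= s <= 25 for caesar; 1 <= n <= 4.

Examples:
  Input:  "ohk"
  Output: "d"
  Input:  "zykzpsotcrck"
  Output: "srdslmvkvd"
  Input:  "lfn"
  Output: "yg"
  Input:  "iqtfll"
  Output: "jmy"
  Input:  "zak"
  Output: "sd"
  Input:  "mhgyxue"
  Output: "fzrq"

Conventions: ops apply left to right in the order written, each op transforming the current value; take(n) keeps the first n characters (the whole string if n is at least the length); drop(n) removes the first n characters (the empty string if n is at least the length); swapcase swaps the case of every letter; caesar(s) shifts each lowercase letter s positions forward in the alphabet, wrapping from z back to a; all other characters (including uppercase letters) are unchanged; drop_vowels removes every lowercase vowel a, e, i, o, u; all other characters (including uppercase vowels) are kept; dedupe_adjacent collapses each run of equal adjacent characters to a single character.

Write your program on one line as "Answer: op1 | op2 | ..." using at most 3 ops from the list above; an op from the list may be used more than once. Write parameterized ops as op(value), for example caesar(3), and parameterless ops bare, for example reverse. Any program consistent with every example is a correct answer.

drop_vowels | caesar(19) | drop_vowels

Check, running the answer program on each example:
  "ohk" -> "hk" -> "ad" -> "d"
  "zykzpsotcrck" -> "zykzpstcrck" -> "srdsilmvkvd" -> "srdslmvkvd"
  "lfn" -> "lfn" -> "eyg" -> "yg"
  "iqtfll" -> "qtfll" -> "jmyee" -> "jmy"
  "zak" -> "zk" -> "sd" -> "sd"
  "mhgyxue" -> "mhgyx" -> "fazrq" -> "fzrq"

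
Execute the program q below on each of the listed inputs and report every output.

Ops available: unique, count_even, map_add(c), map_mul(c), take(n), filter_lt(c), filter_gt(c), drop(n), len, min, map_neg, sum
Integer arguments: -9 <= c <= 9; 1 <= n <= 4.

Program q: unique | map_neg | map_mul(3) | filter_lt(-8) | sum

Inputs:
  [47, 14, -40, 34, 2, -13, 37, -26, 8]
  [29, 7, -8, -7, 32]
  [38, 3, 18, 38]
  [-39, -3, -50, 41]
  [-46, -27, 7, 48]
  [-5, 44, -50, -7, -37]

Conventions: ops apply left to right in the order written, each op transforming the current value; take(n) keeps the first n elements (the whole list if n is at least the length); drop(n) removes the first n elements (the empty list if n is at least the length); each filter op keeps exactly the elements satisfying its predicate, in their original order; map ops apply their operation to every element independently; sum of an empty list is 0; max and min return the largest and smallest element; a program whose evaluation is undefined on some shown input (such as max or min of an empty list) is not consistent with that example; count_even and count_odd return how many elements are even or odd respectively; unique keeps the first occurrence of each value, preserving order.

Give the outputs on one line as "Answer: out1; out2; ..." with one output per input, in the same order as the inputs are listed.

-420; -204; -177; -123; -165; -132

Execution, op by op:
  [47, 14, -40, 34, 2, -13, 37, -26, 8] -> [47, 14, -40, 34, 2, -13, 37, -26, 8] -> [-47, -14, 40, -34, -2, 13, -37, 26, -8] -> [-141, -42, 120, -102, -6, 39, -111, 78, -24] -> [-141, -42, -102, -111, -24] -> -420
  [29, 7, -8, -7, 32] -> [29, 7, -8, -7, 32] -> [-29, -7, 8, 7, -32] -> [-87, -21, 24, 21, -96] -> [-87, -21, -96] -> -204
  [38, 3, 18, 38] -> [38, 3, 18] -> [-38, -3, -18] -> [-114, -9, -54] -> [-114, -9, -54] -> -177
  [-39, -3, -50, 41] -> [-39, -3, -50, 41] -> [39, 3, 50, -41] -> [117, 9, 150, -123] -> [-123] -> -123
  [-46, -27, 7, 48] -> [-46, -27, 7, 48] -> [46, 27, -7, -48] -> [138, 81, -21, -144] -> [-21, -144] -> -165
  [-5, 44, -50, -7, -37] -> [-5, 44, -50, -7, -37] -> [5, -44, 50, 7, 37] -> [15, -132, 150, 21, 111] -> [-132] -> -132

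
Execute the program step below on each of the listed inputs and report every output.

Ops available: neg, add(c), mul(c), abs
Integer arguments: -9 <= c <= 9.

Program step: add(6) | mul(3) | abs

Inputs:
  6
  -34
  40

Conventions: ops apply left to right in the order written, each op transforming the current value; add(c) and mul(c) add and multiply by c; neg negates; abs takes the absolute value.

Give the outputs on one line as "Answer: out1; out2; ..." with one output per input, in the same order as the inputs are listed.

Execution, op by op:
  6 -> 12 -> 36 -> 36
  -34 -> -28 -> -84 -> 84
  40 -> 46 -> 138 -> 138

36; 84; 138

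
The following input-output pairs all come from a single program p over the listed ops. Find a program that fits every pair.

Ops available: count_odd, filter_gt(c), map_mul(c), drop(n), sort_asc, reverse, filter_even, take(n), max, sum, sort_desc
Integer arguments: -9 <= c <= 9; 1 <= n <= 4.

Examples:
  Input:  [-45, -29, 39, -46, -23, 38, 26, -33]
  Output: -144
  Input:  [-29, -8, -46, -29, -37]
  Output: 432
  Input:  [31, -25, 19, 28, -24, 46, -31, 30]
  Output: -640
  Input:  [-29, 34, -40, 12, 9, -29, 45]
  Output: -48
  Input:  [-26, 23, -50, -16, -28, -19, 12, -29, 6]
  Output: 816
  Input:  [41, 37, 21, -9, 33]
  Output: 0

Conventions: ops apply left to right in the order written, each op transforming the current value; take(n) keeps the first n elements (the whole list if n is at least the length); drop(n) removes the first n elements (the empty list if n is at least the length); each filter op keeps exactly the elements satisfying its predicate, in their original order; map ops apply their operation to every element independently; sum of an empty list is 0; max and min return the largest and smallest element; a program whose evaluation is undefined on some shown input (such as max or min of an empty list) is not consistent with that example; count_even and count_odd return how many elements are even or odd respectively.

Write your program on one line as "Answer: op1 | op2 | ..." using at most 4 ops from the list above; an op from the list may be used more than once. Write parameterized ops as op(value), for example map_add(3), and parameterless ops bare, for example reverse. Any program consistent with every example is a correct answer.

filter_even | map_mul(-8) | sort_asc | sum

Check, running the answer program on each example:
  [-45, -29, 39, -46, -23, 38, 26, -33] -> [-46, 38, 26] -> [368, -304, -208] -> [-304, -208, 368] -> -144
  [-29, -8, -46, -29, -37] -> [-8, -46] -> [64, 368] -> [64, 368] -> 432
  [31, -25, 19, 28, -24, 46, -31, 30] -> [28, -24, 46, 30] -> [-224, 192, -368, -240] -> [-368, -240, -224, 192] -> -640
  [-29, 34, -40, 12, 9, -29, 45] -> [34, -40, 12] -> [-272, 320, -96] -> [-272, -96, 320] -> -48
  [-26, 23, -50, -16, -28, -19, 12, -29, 6] -> [-26, -50, -16, -28, 12, 6] -> [208, 400, 128, 224, -96, -48] -> [-96, -48, 128, 208, 224, 400] -> 816
  [41, 37, 21, -9, 33] -> [] -> [] -> [] -> 0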